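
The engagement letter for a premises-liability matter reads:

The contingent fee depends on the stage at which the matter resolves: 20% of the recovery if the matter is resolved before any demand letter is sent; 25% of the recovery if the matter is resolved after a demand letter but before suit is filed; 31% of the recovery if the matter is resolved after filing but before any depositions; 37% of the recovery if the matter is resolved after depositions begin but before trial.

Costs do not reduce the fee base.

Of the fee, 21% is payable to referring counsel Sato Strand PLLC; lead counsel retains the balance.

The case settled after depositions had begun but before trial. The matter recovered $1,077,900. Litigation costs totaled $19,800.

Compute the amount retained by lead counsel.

Fee base is the gross recovery, $1,077,900; costs are reimbursed separately.
The matter settled after depositions had begun but before trial, so the 37% rate applies.
$1,077,900 × 37% = $398,823.00
Referral share: 21% of $398,823.00 = $83,752.83; lead counsel retains $398,823.00 − $83,752.83 = $315,070.17.

$315,070.17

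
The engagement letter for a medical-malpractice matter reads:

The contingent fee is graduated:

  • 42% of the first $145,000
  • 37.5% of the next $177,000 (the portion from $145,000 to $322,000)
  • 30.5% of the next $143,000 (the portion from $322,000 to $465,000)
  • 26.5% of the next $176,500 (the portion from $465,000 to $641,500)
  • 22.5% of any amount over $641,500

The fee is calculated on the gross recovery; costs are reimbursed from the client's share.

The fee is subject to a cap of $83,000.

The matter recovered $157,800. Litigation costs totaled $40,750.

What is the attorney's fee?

Fee base is the gross recovery, $157,800; costs are reimbursed separately.
First $145,000 at 42% = $60,900.00
Remaining $12,800 at 37.5% = $4,800.00
Fee: $60,900.00 + $4,800.00 = $65,700.00
$65,700.00 is under the $83,000 cap.

$65,700.00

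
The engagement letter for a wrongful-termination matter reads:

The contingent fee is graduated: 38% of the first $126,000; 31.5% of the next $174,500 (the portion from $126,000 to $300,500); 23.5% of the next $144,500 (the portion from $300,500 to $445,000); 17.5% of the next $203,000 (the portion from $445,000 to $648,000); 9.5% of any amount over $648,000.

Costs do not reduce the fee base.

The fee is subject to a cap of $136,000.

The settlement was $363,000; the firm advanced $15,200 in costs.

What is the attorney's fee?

Fee base is the gross recovery, $363,000; costs are reimbursed separately.
First $126,000 at 38% = $47,880.00
Next $174,500 at 31.5% = $54,967.50
Remaining $62,500 at 23.5% = $14,687.50
Fee: $47,880.00 + $54,967.50 + $14,687.50 = $117,535.00
$117,535.00 is under the $136,000 cap.

$117,535.00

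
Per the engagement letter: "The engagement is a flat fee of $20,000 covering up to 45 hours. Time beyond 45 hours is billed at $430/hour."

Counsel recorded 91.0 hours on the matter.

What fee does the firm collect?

Flat fee: $20,000.00
Excess hours: 91.0 − 45 = 46.0
Overrun: 46.0 × $430 = $19,780.00
Total: $20,000.00 + $19,780.00 = $39,780.00

$39,780.00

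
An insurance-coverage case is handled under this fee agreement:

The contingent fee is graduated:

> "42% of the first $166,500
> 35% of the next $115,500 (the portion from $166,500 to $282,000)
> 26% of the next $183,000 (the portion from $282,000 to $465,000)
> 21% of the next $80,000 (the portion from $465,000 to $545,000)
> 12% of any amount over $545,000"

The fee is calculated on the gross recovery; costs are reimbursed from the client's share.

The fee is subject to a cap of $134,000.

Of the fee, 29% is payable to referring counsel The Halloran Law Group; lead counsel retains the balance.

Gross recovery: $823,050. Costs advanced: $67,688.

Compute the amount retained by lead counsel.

$95,140.00

Fee base is the gross recovery, $823,050; costs are reimbursed separately.
First $166,500 at 42% = $69,930.00
Next $115,500 at 35% = $40,425.00
Next $183,000 at 26% = $47,580.00
Next $80,000 at 21% = $16,800.00
Remaining $278,050 at 12% = $33,366.00
Fee: $69,930.00 + $40,425.00 + $47,580.00 + $16,800.00 + $33,366.00 = $208,101.00
$208,101.00 exceeds the $134,000 cap, so the fee is capped at $134,000.00.
Referral share: 29% of $134,000.00 = $38,860.00; lead counsel retains $134,000.00 − $38,860.00 = $95,140.00.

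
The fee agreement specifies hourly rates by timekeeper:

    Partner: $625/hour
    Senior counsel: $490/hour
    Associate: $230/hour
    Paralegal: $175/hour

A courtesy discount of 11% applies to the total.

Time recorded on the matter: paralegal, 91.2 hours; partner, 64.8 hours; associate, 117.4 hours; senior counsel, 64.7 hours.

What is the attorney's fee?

Partner: 64.8 × $625 = $40,500.00
Senior counsel: 64.7 × $490 = $31,703.00
Associate: 117.4 × $230 = $27,002.00
Paralegal: 91.2 × $175 = $15,960.00
Subtotal: $115,165.00
Less 11% discount: −$12,668.15
Total: $115,165.00 − $12,668.15 = $102,496.85

$102,496.85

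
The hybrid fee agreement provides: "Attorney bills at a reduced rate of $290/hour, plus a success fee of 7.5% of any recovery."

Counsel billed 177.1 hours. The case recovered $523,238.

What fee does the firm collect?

$90,601.85

Hourly: 177.1 × $290 = $51,359.00
Success fee: 7.5% of $523,238 = $39,242.85
Total: $51,359.00 + $39,242.85 = $90,601.85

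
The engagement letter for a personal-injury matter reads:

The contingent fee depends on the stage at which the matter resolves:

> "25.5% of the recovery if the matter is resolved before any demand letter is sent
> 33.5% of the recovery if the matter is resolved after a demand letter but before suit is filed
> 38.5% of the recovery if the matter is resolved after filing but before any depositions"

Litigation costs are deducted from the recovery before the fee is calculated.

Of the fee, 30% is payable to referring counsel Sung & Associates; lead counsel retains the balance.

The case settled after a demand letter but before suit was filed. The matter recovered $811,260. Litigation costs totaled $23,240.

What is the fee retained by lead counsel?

Fee base (net of costs): $811,260 − $23,240 = $788,020
The matter settled after a demand letter but before suit was filed, so the 33.5% rate applies.
$788,020 × 33.5% = $263,986.70
Referral share: 30% of $263,986.70 = $79,196.01; lead counsel retains $263,986.70 − $79,196.01 = $184,790.69.

$184,790.69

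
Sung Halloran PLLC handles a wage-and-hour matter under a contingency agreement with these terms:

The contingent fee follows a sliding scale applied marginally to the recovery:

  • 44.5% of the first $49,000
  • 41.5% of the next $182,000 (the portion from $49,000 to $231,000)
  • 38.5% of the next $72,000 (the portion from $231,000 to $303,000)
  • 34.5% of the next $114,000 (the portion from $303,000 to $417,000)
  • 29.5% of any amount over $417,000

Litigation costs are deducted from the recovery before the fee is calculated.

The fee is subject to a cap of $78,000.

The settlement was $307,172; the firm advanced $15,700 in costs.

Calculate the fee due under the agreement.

Fee base (net of costs): $307,172 − $15,700 = $291,472
First $49,000 at 44.5% = $21,805.00
Next $182,000 at 41.5% = $75,530.00
Remaining $60,472 at 38.5% = $23,281.72
Fee: $21,805.00 + $75,530.00 + $23,281.72 = $120,616.72
$120,616.72 exceeds the $78,000 cap, so the fee is capped at $78,000.00.

$78,000.00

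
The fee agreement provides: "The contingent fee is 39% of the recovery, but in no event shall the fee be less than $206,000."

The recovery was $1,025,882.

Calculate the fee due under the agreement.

$400,093.98

39% of $1,025,882 = $400,093.98
That exceeds the $206,000 minimum.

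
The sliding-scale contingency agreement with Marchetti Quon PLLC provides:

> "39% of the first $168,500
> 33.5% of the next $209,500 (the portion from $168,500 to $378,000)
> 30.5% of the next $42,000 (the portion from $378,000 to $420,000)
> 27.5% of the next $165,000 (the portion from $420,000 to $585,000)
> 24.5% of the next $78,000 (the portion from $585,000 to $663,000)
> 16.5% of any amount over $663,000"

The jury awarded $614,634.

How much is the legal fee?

First $168,500 at 39% = $65,715.00
Next $209,500 at 33.5% = $70,182.50
Next $42,000 at 30.5% = $12,810.00
Next $165,000 at 27.5% = $45,375.00
Remaining $29,634 at 24.5% = $7,260.33
Fee: $65,715.00 + $70,182.50 + $12,810.00 + $45,375.00 + $7,260.33 = $201,342.83

$201,342.83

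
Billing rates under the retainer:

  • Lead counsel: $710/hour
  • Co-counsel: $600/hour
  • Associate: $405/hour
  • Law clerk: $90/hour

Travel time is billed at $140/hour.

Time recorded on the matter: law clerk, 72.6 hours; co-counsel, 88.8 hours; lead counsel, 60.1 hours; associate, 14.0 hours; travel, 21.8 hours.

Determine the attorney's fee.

$111,207.00

Lead counsel: 60.1 × $710 = $42,671.00
Co-counsel: 88.8 × $600 = $53,280.00
Associate: 14.0 × $405 = $5,670.00
Law clerk: 72.6 × $90 = $6,534.00
Subtotal: $42,671.00 + $53,280.00 + $5,670.00 + $6,534.00 = $108,155.00
Travel: 21.8 × $140 = $3,052.00
Total: $108,155.00 + $3,052.00 = $111,207.00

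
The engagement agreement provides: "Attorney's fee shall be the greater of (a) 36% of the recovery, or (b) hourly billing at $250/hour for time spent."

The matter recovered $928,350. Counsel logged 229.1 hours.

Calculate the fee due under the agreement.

(a) 36% of $928,350 = $334,206.00
(b) 229.1 × $250 = $57,275.00
The greater is (a): $334,206.00.

$334,206.00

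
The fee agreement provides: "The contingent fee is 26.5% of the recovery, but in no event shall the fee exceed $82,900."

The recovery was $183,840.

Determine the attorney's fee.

26.5% of $183,840 = $48,717.60
That is under the $82,900 cap.

$48,717.60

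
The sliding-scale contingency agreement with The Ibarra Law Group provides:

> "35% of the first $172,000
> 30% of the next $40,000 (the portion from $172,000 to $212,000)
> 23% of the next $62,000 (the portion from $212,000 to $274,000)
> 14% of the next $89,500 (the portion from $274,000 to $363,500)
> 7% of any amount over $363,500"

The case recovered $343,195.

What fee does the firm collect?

$96,147.30

First $172,000 at 35% = $60,200.00
Next $40,000 at 30% = $12,000.00
Next $62,000 at 23% = $14,260.00
Remaining $69,195 at 14% = $9,687.30
Fee: $60,200.00 + $12,000.00 + $14,260.00 + $9,687.30 = $96,147.30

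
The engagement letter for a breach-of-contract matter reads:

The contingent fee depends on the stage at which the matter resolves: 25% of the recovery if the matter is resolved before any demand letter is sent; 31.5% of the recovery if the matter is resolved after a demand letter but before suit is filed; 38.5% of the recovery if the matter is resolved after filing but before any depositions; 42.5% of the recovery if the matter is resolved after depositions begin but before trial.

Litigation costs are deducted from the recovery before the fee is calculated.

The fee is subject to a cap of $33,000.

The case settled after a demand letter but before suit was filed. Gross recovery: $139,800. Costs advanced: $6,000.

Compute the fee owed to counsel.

Fee base (net of costs): $139,800 − $6,000 = $133,800
The matter settled after a demand letter but before suit was filed, so the 31.5% rate applies.
$133,800 × 31.5% = $42,147.00
$42,147.00 exceeds the $33,000 cap, so the fee is capped at $33,000.00.

$33,000.00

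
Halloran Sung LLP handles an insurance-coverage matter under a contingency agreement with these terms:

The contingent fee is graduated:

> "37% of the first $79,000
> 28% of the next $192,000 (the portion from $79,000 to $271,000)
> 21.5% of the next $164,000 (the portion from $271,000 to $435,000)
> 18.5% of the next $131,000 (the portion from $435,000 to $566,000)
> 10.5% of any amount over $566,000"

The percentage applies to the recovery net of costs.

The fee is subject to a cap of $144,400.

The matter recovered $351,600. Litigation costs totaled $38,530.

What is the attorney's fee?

Fee base (net of costs): $351,600 − $38,530 = $313,070
First $79,000 at 37% = $29,230.00
Next $192,000 at 28% = $53,760.00
Remaining $42,070 at 21.5% = $9,045.05
Fee: $29,230.00 + $53,760.00 + $9,045.05 = $92,035.05
$92,035.05 is under the $144,400 cap.

$92,035.05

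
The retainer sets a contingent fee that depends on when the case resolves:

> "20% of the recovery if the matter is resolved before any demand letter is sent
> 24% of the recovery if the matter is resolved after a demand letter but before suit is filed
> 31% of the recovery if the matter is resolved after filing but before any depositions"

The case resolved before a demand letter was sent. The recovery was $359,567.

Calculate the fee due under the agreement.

The matter resolved before a demand letter was sent, so the 20% rate applies.
$359,567 × 20% = $71,913.40

$71,913.40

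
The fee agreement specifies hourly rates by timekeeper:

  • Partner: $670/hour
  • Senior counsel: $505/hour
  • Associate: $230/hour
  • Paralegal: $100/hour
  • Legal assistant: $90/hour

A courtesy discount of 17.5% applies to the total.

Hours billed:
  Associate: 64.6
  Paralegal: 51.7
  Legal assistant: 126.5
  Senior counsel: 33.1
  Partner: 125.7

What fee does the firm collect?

Partner: 125.7 × $670 = $84,219.00
Senior counsel: 33.1 × $505 = $16,715.50
Associate: 64.6 × $230 = $14,858.00
Paralegal: 51.7 × $100 = $5,170.00
Legal assistant: 126.5 × $90 = $11,385.00
Subtotal: $132,347.50
Less 17.5% discount: −$23,160.81
Total: $132,347.50 − $23,160.81 = $109,186.69

$109,186.69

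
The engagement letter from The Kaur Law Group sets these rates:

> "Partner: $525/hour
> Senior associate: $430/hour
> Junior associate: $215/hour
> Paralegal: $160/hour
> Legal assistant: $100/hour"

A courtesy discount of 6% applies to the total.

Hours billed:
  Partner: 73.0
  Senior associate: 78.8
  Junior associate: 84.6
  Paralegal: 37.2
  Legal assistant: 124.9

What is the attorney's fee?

Partner: 73.0 × $525 = $38,325.00
Senior associate: 78.8 × $430 = $33,884.00
Junior associate: 84.6 × $215 = $18,189.00
Paralegal: 37.2 × $160 = $5,952.00
Legal assistant: 124.9 × $100 = $12,490.00
Subtotal: $108,840.00
Less 6% discount: −$6,530.40
Total: $108,840.00 − $6,530.40 = $102,309.60

$102,309.60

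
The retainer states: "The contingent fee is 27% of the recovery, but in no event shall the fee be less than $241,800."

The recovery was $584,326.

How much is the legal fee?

27% of $584,326 = $157,768.02
That is below the $241,800 minimum, so the minimum applies.

$241,800.00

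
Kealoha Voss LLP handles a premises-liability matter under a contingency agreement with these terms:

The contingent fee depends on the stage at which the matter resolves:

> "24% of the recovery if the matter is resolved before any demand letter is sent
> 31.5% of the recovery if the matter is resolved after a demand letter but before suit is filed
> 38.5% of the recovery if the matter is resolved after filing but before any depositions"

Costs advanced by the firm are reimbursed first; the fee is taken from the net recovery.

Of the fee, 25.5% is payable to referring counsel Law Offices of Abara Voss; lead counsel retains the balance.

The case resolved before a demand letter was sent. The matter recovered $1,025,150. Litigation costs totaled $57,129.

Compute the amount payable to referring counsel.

$59,242.89

Fee base (net of costs): $1,025,150 − $57,129 = $968,021
The matter resolved before a demand letter was sent, so the 24% rate applies.
$968,021 × 24% = $232,325.04
Referral share: 25.5% of $232,325.04 = $59,242.89; lead counsel retains $232,325.04 − $59,242.89 = $173,082.15.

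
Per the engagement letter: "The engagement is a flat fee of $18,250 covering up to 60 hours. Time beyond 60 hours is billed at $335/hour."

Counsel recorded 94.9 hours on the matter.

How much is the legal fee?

$29,941.50

Flat fee: $18,250.00
Excess hours: 94.9 − 60 = 34.9
Overrun: 34.9 × $335 = $11,691.50
Total: $18,250.00 + $11,691.50 = $29,941.50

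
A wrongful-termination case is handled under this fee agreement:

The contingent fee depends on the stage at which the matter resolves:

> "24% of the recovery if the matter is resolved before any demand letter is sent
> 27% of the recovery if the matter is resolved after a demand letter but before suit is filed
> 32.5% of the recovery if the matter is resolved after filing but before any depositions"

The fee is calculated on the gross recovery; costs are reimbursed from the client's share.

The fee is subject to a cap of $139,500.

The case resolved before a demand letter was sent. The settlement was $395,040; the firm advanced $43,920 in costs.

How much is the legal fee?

Fee base is the gross recovery, $395,040; costs are reimbursed separately.
The matter resolved before a demand letter was sent, so the 24% rate applies.
$395,040 × 24% = $94,809.60
$94,809.60 is under the $139,500 cap.

$94,809.60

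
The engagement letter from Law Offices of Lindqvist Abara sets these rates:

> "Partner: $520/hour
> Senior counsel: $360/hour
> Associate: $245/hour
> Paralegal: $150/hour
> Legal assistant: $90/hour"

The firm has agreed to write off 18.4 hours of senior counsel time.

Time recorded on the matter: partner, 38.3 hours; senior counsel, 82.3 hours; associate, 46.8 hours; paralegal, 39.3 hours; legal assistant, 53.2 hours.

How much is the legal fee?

$65,069.00

Partner: 38.3 × $520 = $19,916.00
Senior counsel: 82.3 × $360 = $29,628.00
Associate: 46.8 × $245 = $11,466.00
Paralegal: 39.3 × $150 = $5,895.00
Legal assistant: 53.2 × $90 = $4,788.00
Subtotal: $71,693.00
Write-off: 18.4 × $360 = $6,624.00
Total: $71,693.00 − $6,624.00 = $65,069.00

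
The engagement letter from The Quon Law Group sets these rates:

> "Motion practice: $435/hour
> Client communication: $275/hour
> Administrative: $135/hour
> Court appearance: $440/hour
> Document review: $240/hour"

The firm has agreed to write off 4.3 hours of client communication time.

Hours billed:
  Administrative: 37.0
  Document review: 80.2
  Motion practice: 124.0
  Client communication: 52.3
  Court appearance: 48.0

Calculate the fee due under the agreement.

$112,503.00

Motion practice: 124.0 × $435 = $53,940.00
Client communication: 52.3 × $275 = $14,382.50
Administrative: 37.0 × $135 = $4,995.00
Court appearance: 48.0 × $440 = $21,120.00
Document review: 80.2 × $240 = $19,248.00
Subtotal: $113,685.50
Write-off: 4.3 × $275 = $1,182.50
Total: $113,685.50 − $1,182.50 = $112,503.00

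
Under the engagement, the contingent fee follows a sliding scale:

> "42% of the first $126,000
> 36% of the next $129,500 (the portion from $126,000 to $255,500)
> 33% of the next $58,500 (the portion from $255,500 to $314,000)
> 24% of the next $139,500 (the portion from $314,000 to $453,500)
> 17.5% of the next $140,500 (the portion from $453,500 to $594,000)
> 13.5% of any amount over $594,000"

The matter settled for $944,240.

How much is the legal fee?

First $126,000 at 42% = $52,920.00
Next $129,500 at 36% = $46,620.00
Next $58,500 at 33% = $19,305.00
Next $139,500 at 24% = $33,480.00
Next $140,500 at 17.5% = $24,587.50
Remaining $350,240 at 13.5% = $47,282.40
Fee: $52,920.00 + $46,620.00 + $19,305.00 + $33,480.00 + $24,587.50 + $47,282.40 = $224,194.90

$224,194.90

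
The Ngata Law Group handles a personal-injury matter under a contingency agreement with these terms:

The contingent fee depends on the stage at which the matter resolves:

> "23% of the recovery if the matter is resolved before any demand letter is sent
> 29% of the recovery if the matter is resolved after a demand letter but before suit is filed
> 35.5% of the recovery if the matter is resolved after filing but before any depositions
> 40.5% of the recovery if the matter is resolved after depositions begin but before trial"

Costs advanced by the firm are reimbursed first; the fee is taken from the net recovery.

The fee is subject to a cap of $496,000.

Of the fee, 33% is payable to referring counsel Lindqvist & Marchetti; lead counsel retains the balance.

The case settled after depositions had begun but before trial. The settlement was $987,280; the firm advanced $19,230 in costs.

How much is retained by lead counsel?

$262,680.37

Fee base (net of costs): $987,280 − $19,230 = $968,050
The matter settled after depositions had begun but before trial, so the 40.5% rate applies.
$968,050 × 40.5% = $392,060.25
$392,060.25 is under the $496,000 cap.
Referral share: 33% of $392,060.25 = $129,379.88; lead counsel retains $392,060.25 − $129,379.88 = $262,680.37.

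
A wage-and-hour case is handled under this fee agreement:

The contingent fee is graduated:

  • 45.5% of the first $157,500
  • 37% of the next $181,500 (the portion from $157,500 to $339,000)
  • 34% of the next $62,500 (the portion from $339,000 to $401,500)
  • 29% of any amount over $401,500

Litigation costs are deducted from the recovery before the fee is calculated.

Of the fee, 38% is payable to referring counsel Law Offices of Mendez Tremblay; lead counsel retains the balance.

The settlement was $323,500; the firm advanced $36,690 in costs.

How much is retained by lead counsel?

Fee base (net of costs): $323,500 − $36,690 = $286,810
First $157,500 at 45.5% = $71,662.50
Remaining $129,310 at 37% = $47,844.70
Fee: $71,662.50 + $47,844.70 = $119,507.20
Referral share: 38% of $119,507.20 = $45,412.74; lead counsel retains $119,507.20 − $45,412.74 = $74,094.46.

$74,094.46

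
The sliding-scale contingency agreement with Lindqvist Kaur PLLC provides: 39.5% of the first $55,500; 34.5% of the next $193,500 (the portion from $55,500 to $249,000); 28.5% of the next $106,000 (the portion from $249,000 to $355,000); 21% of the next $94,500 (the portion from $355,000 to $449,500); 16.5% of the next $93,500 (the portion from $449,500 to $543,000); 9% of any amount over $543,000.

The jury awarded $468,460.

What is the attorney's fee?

First $55,500 at 39.5% = $21,922.50
Next $193,500 at 34.5% = $66,757.50
Next $106,000 at 28.5% = $30,210.00
Next $94,500 at 21% = $19,845.00
Remaining $18,960 at 16.5% = $3,128.40
Fee: $21,922.50 + $66,757.50 + $30,210.00 + $19,845.00 + $3,128.40 = $141,863.40

$141,863.40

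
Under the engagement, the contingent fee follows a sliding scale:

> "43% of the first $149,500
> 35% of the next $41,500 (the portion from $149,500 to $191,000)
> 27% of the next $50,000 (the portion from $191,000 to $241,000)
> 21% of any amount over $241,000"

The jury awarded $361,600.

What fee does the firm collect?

$117,636.00

First $149,500 at 43% = $64,285.00
Next $41,500 at 35% = $14,525.00
Next $50,000 at 27% = $13,500.00
Remaining $120,600 at 21% = $25,326.00
Fee: $64,285.00 + $14,525.00 + $13,500.00 + $25,326.00 = $117,636.00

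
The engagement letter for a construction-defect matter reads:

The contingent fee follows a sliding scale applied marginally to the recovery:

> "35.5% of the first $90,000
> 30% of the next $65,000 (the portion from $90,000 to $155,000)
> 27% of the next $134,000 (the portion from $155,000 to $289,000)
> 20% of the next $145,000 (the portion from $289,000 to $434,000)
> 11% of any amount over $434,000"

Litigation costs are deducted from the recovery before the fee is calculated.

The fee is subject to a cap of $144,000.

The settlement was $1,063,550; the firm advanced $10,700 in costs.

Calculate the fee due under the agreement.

Fee base (net of costs): $1,063,550 − $10,700 = $1,052,850
First $90,000 at 35.5% = $31,950.00
Next $65,000 at 30% = $19,500.00
Next $134,000 at 27% = $36,180.00
Next $145,000 at 20% = $29,000.00
Remaining $618,850 at 11% = $68,073.50
Fee: $31,950.00 + $19,500.00 + $36,180.00 + $29,000.00 + $68,073.50 = $184,703.50
$184,703.50 exceeds the $144,000 cap, so the fee is capped at $144,000.00.

$144,000.00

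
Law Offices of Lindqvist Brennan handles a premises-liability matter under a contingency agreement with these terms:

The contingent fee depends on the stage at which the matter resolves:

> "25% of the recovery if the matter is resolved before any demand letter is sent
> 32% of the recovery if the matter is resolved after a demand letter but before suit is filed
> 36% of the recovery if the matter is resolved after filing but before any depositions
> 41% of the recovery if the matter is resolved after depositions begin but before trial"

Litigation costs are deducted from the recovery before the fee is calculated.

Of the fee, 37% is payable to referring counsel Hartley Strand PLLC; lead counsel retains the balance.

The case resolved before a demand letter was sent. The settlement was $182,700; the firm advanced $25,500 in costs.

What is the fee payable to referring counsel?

Fee base (net of costs): $182,700 − $25,500 = $157,200
The matter resolved before a demand letter was sent, so the 25% rate applies.
$157,200 × 25% = $39,300.00
Referral share: 37% of $39,300.00 = $14,541.00; lead counsel retains $39,300.00 − $14,541.00 = $24,759.00.

$14,541.00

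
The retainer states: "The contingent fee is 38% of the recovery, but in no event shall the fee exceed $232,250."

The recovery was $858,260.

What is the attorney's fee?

$232,250.00

38% of $858,260 = $326,138.80
That exceeds the $232,250 cap, so the fee is capped at $232,250.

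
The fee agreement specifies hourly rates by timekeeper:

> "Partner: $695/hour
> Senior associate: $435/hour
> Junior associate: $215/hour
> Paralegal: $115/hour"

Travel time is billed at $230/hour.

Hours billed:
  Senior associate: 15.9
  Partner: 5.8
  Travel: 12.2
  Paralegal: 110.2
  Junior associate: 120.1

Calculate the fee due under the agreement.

$52,248.00

Partner: 5.8 × $695 = $4,031.00
Senior associate: 15.9 × $435 = $6,916.50
Junior associate: 120.1 × $215 = $25,821.50
Paralegal: 110.2 × $115 = $12,673.00
Subtotal: $4,031.00 + $6,916.50 + $25,821.50 + $12,673.00 = $49,442.00
Travel: 12.2 × $230 = $2,806.00
Total: $49,442.00 + $2,806.00 = $52,248.00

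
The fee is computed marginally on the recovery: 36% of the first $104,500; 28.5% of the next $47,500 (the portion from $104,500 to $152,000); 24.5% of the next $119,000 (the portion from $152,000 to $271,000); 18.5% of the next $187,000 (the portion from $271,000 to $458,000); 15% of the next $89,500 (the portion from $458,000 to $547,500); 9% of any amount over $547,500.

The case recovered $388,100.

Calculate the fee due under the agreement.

$101,976.00

First $104,500 at 36% = $37,620.00
Next $47,500 at 28.5% = $13,537.50
Next $119,000 at 24.5% = $29,155.00
Remaining $117,100 at 18.5% = $21,663.50
Fee: $37,620.00 + $13,537.50 + $29,155.00 + $21,663.50 = $101,976.00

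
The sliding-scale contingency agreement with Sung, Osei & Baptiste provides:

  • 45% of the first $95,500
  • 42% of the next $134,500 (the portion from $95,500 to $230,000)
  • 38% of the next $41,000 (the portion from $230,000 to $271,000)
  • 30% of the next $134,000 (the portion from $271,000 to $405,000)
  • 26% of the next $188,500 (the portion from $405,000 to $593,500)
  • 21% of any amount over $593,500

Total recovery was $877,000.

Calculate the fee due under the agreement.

$263,790.00

First $95,500 at 45% = $42,975.00
Next $134,500 at 42% = $56,490.00
Next $41,000 at 38% = $15,580.00
Next $134,000 at 30% = $40,200.00
Next $188,500 at 26% = $49,010.00
Remaining $283,500 at 21% = $59,535.00
Fee: $42,975.00 + $56,490.00 + $15,580.00 + $40,200.00 + $49,010.00 + $59,535.00 = $263,790.00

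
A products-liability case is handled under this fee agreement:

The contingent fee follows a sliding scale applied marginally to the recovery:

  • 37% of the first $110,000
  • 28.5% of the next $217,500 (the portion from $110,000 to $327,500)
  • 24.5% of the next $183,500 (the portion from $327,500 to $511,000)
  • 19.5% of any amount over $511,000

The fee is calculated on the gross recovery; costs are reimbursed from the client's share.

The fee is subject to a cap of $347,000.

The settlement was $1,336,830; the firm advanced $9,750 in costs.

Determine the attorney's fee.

Fee base is the gross recovery, $1,336,830; costs are reimbursed separately.
First $110,000 at 37% = $40,700.00
Next $217,500 at 28.5% = $61,987.50
Next $183,500 at 24.5% = $44,957.50
Remaining $825,830 at 19.5% = $161,036.85
Fee: $40,700.00 + $61,987.50 + $44,957.50 + $161,036.85 = $308,681.85
$308,681.85 is under the $347,000 cap.

$308,681.85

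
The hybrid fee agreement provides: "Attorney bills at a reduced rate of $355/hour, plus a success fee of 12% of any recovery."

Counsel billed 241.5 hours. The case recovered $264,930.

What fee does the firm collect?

$117,524.10

Hourly: 241.5 × $355 = $85,732.50
Success fee: 12% of $264,930 = $31,791.60
Total: $85,732.50 + $31,791.60 = $117,524.10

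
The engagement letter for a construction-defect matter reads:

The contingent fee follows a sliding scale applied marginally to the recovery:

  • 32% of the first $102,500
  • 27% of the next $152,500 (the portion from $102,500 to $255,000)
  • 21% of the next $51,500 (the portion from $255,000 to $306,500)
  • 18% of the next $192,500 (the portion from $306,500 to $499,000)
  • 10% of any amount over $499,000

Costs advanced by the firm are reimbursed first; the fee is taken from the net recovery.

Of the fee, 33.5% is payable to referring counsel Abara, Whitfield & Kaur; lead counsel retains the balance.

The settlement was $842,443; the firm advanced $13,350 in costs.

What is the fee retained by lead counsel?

$101,378.78

Fee base (net of costs): $842,443 − $13,350 = $829,093
First $102,500 at 32% = $32,800.00
Next $152,500 at 27% = $41,175.00
Next $51,500 at 21% = $10,815.00
Next $192,500 at 18% = $34,650.00
Remaining $330,093 at 10% = $33,009.30
Fee: $32,800.00 + $41,175.00 + $10,815.00 + $34,650.00 + $33,009.30 = $152,449.30
Referral share: 33.5% of $152,449.30 = $51,070.52; lead counsel retains $152,449.30 − $51,070.52 = $101,378.78.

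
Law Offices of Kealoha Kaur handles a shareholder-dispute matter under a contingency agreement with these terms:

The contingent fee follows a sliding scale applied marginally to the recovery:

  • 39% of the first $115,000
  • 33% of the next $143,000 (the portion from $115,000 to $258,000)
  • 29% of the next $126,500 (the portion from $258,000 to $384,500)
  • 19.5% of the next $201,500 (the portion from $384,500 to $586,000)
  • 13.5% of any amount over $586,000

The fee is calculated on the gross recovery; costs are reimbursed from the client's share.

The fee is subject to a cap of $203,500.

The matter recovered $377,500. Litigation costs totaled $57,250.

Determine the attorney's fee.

Fee base is the gross recovery, $377,500; costs are reimbursed separately.
First $115,000 at 39% = $44,850.00
Next $143,000 at 33% = $47,190.00
Remaining $119,500 at 29% = $34,655.00
Fee: $44,850.00 + $47,190.00 + $34,655.00 = $126,695.00
$126,695.00 is under the $203,500 cap.

$126,695.00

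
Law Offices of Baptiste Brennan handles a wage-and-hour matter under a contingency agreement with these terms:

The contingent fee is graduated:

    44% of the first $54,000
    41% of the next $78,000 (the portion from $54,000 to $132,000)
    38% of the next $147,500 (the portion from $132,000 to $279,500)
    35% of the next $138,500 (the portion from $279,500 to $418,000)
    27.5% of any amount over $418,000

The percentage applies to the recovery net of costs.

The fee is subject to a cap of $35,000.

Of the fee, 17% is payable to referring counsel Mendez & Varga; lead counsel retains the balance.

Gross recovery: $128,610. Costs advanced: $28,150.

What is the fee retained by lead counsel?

$29,050.00

Fee base (net of costs): $128,610 − $28,150 = $100,460
First $54,000 at 44% = $23,760.00
Remaining $46,460 at 41% = $19,048.60
Fee: $23,760.00 + $19,048.60 = $42,808.60
$42,808.60 exceeds the $35,000 cap, so the fee is capped at $35,000.00.
Referral share: 17% of $35,000.00 = $5,950.00; lead counsel retains $35,000.00 − $5,950.00 = $29,050.00.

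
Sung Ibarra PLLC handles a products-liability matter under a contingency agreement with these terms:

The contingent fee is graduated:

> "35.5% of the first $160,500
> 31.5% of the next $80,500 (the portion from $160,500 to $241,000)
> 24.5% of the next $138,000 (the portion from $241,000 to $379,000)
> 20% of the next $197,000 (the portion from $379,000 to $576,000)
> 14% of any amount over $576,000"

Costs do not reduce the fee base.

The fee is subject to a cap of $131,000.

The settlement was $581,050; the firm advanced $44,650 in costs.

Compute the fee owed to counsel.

$131,000.00

Fee base is the gross recovery, $581,050; costs are reimbursed separately.
First $160,500 at 35.5% = $56,977.50
Next $80,500 at 31.5% = $25,357.50
Next $138,000 at 24.5% = $33,810.00
Next $197,000 at 20% = $39,400.00
Remaining $5,050 at 14% = $707.00
Fee: $56,977.50 + $25,357.50 + $33,810.00 + $39,400.00 + $707.00 = $156,252.00
$156,252.00 exceeds the $131,000 cap, so the fee is capped at $131,000.00.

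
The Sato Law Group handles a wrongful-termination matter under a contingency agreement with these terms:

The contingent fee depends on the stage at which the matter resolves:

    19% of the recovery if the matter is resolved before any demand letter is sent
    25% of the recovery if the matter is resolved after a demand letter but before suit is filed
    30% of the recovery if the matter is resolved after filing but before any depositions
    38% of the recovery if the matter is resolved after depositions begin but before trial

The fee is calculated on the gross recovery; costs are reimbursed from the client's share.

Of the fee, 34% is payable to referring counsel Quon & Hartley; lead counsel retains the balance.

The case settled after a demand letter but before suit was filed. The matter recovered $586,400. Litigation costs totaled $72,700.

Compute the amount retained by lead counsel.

Fee base is the gross recovery, $586,400; costs are reimbursed separately.
The matter settled after a demand letter but before suit was filed, so the 25% rate applies.
$586,400 × 25% = $146,600.00
Referral share: 34% of $146,600.00 = $49,844.00; lead counsel retains $146,600.00 − $49,844.00 = $96,756.00.

$96,756.00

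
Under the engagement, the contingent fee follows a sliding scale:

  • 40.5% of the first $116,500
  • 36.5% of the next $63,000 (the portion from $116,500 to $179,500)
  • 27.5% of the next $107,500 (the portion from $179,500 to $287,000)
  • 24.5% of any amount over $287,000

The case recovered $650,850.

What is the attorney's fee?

$188,883.25

First $116,500 at 40.5% = $47,182.50
Next $63,000 at 36.5% = $22,995.00
Next $107,500 at 27.5% = $29,562.50
Remaining $363,850 at 24.5% = $89,143.25
Fee: $47,182.50 + $22,995.00 + $29,562.50 + $89,143.25 = $188,883.25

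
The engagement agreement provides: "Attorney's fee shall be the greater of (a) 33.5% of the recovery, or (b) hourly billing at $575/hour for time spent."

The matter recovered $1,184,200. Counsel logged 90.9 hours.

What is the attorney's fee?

$396,707.00

(a) 33.5% of $1,184,200 = $396,707.00
(b) 90.9 × $575 = $52,267.50
The greater is (a): $396,707.00.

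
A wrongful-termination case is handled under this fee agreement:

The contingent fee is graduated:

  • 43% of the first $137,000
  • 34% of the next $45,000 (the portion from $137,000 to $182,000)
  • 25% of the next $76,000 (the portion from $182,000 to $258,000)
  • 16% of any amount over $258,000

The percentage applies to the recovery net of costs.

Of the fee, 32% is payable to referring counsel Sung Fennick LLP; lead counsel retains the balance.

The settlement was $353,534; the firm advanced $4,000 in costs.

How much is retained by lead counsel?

Fee base (net of costs): $353,534 − $4,000 = $349,534
First $137,000 at 43% = $58,910.00
Next $45,000 at 34% = $15,300.00
Next $76,000 at 25% = $19,000.00
Remaining $91,534 at 16% = $14,645.44
Fee: $58,910.00 + $15,300.00 + $19,000.00 + $14,645.44 = $107,855.44
Referral share: 32% of $107,855.44 = $34,513.74; lead counsel retains $107,855.44 − $34,513.74 = $73,341.70.

$73,341.70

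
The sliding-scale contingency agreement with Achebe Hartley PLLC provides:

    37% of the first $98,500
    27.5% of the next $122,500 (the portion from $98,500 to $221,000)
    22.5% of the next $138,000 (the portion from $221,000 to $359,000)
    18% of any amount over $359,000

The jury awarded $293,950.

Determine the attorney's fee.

$86,546.25

First $98,500 at 37% = $36,445.00
Next $122,500 at 27.5% = $33,687.50
Remaining $72,950 at 22.5% = $16,413.75
Fee: $36,445.00 + $33,687.50 + $16,413.75 = $86,546.25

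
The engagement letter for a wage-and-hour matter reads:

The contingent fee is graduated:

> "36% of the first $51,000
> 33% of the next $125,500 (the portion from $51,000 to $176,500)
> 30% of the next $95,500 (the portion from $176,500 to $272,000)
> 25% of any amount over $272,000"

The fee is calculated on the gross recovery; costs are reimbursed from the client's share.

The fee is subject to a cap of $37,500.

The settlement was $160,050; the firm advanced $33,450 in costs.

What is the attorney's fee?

Fee base is the gross recovery, $160,050; costs are reimbursed separately.
First $51,000 at 36% = $18,360.00
Remaining $109,050 at 33% = $35,986.50
Fee: $18,360.00 + $35,986.50 = $54,346.50
$54,346.50 exceeds the $37,500 cap, so the fee is capped at $37,500.00.

$37,500.00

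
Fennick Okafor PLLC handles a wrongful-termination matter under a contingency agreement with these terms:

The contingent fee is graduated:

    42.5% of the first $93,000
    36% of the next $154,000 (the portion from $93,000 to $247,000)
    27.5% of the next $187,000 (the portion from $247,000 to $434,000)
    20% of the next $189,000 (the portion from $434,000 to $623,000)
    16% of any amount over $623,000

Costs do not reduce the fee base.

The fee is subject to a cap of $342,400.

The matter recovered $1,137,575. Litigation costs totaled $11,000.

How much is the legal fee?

Fee base is the gross recovery, $1,137,575; costs are reimbursed separately.
First $93,000 at 42.5% = $39,525.00
Next $154,000 at 36% = $55,440.00
Next $187,000 at 27.5% = $51,425.00
Next $189,000 at 20% = $37,800.00
Remaining $514,575 at 16% = $82,332.00
Fee: $39,525.00 + $55,440.00 + $51,425.00 + $37,800.00 + $82,332.00 = $266,522.00
$266,522.00 is under the $342,400 cap.

$266,522.00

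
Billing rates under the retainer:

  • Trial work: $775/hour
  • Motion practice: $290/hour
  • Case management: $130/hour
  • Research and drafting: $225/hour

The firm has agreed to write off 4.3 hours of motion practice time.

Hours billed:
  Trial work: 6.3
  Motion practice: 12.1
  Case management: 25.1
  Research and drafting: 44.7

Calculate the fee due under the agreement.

Trial work: 6.3 × $775 = $4,882.50
Motion practice: 12.1 × $290 = $3,509.00
Case management: 25.1 × $130 = $3,263.00
Research and drafting: 44.7 × $225 = $10,057.50
Subtotal: $21,712.00
Write-off: 4.3 × $290 = $1,247.00
Total: $21,712.00 − $1,247.00 = $20,465.00

$20,465.00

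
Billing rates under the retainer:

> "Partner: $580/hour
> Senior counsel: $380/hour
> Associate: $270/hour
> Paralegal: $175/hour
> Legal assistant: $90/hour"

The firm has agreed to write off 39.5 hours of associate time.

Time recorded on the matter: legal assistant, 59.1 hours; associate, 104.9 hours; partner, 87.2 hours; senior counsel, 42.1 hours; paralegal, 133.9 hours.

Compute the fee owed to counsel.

Partner: 87.2 × $580 = $50,576.00
Senior counsel: 42.1 × $380 = $15,998.00
Associate: 104.9 × $270 = $28,323.00
Paralegal: 133.9 × $175 = $23,432.50
Legal assistant: 59.1 × $90 = $5,319.00
Subtotal: $123,648.50
Write-off: 39.5 × $270 = $10,665.00
Total: $123,648.50 − $10,665.00 = $112,983.50

$112,983.50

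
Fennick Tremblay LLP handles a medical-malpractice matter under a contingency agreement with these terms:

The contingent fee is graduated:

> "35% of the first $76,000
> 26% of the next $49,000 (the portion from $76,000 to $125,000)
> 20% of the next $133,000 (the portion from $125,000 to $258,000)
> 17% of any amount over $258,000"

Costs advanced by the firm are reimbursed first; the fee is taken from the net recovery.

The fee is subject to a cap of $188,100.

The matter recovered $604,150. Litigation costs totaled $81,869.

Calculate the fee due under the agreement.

Fee base (net of costs): $604,150 − $81,869 = $522,281
First $76,000 at 35% = $26,600.00
Next $49,000 at 26% = $12,740.00
Next $133,000 at 20% = $26,600.00
Remaining $264,281 at 17% = $44,927.77
Fee: $26,600.00 + $12,740.00 + $26,600.00 + $44,927.77 = $110,867.77
$110,867.77 is under the $188,100 cap.

$110,867.77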